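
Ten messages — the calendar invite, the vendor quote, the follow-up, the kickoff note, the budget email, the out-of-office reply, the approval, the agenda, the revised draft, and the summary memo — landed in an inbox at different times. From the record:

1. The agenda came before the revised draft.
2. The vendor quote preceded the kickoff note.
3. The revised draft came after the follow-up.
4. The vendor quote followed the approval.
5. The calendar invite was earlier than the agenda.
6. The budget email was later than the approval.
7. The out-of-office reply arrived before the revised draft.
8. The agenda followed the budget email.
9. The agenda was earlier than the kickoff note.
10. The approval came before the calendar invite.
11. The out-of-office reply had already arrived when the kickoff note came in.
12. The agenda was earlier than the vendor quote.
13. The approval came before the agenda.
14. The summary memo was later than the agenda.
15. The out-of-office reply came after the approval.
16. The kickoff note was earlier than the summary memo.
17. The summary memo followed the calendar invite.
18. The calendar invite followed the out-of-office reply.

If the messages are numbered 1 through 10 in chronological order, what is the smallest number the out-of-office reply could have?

2

The approval must come before the out-of-office reply — 1 forced predecessor.
Nothing else is forced ahead of the out-of-office reply, so its earliest slot is position 1 + 1 = 2.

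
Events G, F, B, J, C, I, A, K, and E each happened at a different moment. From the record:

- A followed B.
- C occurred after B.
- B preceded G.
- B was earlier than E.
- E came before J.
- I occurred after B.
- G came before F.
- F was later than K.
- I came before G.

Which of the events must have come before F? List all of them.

B, G, I, K

Directly stated before F: G and K.
B reaches F via B → G → F.
I reaches F via I → G → F.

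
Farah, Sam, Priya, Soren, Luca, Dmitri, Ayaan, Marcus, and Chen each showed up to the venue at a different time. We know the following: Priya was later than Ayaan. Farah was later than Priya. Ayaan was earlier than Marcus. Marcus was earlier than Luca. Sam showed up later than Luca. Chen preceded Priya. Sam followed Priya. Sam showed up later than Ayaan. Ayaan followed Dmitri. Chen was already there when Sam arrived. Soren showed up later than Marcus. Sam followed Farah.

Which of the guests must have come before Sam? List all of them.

Ayaan, Chen, Dmitri, Farah, Luca, Marcus, Priya

Directly stated before Sam: Ayaan, Chen, Farah, Luca, and Priya.
Dmitri reaches Sam via Dmitri → Ayaan → Sam.
Marcus reaches Sam via Marcus → Luca → Sam.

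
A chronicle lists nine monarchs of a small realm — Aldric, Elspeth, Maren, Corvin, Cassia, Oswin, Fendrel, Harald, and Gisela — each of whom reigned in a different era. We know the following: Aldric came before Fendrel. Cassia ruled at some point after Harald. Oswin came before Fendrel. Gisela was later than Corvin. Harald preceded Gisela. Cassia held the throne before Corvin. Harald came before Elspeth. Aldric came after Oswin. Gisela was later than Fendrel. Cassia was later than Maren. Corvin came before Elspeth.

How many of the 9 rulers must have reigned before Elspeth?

Directly stated before Elspeth: Corvin and Harald.
Cassia reaches Elspeth via Cassia → Corvin → Elspeth.
Maren reaches Elspeth via Maren → Cassia → Corvin → Elspeth.
That's Cassia, Corvin, Harald, and Maren — 4 in all.

4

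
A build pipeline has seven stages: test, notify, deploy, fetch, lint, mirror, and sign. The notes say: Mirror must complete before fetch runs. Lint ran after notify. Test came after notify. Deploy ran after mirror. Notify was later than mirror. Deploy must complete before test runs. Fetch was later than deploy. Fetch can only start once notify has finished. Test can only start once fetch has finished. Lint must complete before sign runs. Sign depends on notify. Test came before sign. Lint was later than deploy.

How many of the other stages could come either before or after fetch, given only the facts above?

Forced before fetch: deploy, mirror, and notify; forced after fetch: sign and test.
That leaves lint with no forced order relative to fetch — 1.

1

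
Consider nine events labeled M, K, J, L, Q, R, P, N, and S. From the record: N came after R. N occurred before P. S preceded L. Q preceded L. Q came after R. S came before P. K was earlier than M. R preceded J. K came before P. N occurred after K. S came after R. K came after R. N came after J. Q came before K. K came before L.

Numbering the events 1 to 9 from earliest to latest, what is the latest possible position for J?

J must come before N and P — 2 events forced after it.
Everything else can be placed before J in some valid order, so J can sit as late as position 9 − 2 = 7.

7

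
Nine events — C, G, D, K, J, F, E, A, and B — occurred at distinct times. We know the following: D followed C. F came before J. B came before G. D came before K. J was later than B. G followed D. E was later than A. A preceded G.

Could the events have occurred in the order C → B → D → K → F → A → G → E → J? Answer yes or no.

yes

Check each stated constraint against the proposed order — e.g. B is ahead of G; B is ahead of J. Every pair is in the required order; nothing is violated.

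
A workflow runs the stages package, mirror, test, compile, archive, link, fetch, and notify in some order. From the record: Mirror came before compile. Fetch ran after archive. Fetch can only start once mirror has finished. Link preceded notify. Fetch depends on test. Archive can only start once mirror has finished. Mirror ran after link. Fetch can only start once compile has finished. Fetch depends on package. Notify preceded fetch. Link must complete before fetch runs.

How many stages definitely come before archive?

Directly stated before archive: mirror.
Link reaches archive via link → mirror → archive.
No chain forces test (or any of the others) ahead of archive.
That's link and mirror — 2 in all.

2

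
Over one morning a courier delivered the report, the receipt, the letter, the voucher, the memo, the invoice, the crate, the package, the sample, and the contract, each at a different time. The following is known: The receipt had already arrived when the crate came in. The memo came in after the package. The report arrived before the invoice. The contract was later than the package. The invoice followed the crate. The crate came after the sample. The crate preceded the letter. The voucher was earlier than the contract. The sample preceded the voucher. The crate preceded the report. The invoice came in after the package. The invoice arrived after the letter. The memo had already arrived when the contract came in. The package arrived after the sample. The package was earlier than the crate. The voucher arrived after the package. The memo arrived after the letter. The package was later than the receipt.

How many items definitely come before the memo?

Directly stated before the memo: the letter and the package.
The crate reaches the memo via the crate → the letter → the memo.
The receipt reaches the memo via the receipt → the package → the memo.
The sample reaches the memo via the sample → the package → the memo.
No chain forces the invoice (or any of the others) ahead of the memo.
That's the crate, the letter, the package, the receipt, and the sample — 5 in all.

5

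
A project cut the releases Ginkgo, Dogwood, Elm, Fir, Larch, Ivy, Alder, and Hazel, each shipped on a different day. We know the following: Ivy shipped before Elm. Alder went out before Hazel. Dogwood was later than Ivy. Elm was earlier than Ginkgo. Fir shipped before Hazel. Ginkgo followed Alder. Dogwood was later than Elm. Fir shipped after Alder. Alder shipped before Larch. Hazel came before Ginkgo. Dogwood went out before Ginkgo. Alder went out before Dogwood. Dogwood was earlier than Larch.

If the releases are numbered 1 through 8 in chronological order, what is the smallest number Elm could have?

2

Ivy must come before Elm — 1 forced predecessor.
Nothing else is forced ahead of Elm, so its earliest slot is position 1 + 1 = 2.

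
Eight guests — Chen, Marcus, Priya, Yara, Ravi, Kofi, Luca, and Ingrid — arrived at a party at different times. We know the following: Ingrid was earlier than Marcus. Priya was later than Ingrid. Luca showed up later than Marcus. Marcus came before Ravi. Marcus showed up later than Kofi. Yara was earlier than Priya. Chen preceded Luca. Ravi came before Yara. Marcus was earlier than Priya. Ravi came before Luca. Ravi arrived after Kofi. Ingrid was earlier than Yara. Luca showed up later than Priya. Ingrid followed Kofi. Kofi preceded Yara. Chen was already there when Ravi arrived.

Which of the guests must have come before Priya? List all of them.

Directly stated before Priya: Ingrid, Marcus, and Yara.
Chen reaches Priya via Chen → Ravi → Yara → Priya.
Kofi reaches Priya via Kofi → Yara → Priya.
Ravi reaches Priya via Ravi → Yara → Priya.

Chen, Ingrid, Kofi, Marcus, Ravi, Yara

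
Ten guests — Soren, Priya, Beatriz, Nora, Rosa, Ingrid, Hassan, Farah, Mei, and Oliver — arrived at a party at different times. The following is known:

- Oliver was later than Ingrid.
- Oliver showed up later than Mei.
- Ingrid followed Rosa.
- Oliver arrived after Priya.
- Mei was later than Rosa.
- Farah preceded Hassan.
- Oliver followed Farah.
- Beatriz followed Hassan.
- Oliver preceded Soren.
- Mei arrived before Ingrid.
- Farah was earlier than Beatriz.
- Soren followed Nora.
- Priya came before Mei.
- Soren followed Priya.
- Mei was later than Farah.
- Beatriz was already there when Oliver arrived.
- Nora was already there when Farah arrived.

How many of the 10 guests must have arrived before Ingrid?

5

Directly stated before Ingrid: Mei and Rosa.
Farah reaches Ingrid via Farah → Mei → Ingrid.
Nora reaches Ingrid via Nora → Farah → Mei → Ingrid.
Priya reaches Ingrid via Priya → Mei → Ingrid.
No chain forces Beatriz (or any of the others) ahead of Ingrid.
That's Farah, Mei, Nora, Priya, and Rosa — 5 in all.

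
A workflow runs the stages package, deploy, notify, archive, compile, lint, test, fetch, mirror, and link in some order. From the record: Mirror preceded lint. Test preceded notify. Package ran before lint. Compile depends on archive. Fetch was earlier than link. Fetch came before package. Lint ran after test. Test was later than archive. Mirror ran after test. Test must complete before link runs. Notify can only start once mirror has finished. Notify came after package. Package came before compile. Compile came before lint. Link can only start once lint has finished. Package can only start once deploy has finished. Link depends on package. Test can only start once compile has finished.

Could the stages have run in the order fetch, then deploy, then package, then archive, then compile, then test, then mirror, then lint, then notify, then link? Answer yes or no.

Check each stated constraint against the proposed order — e.g. package is ahead of link; fetch is ahead of link. Every pair is in the required order; nothing is violated.

yes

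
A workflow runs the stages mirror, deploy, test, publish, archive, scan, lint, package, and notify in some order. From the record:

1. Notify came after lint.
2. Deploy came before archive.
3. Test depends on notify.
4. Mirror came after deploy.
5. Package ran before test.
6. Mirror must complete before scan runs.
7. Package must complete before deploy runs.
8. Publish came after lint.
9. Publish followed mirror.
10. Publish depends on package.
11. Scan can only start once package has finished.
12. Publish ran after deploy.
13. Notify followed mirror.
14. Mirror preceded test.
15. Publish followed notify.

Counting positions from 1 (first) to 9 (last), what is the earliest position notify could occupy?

5

Deploy, lint, mirror, and package must all come before notify — 4 forced predecessors.
Nothing else is forced ahead of notify, so its earliest slot is position 4 + 1 = 5.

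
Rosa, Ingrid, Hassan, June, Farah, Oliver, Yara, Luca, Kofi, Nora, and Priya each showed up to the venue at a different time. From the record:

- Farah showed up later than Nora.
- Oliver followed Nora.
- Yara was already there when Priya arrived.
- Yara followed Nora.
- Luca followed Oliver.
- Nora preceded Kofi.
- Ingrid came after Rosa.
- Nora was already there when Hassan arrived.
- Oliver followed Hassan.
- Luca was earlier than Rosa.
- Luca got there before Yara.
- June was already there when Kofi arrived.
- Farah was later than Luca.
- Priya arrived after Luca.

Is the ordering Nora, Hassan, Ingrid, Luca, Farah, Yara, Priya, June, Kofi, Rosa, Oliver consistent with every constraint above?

no

The constraints require Oliver before Luca, but in the proposed sequence Luca appears ahead of Oliver. That one violation is enough.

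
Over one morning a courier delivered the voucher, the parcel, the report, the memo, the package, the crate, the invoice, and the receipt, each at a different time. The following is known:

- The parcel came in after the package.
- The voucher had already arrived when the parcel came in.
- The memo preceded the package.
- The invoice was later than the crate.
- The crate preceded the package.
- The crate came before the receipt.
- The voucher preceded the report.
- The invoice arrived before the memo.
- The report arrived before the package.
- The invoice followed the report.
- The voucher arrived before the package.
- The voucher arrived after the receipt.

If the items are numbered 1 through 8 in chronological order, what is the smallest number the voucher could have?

3

The crate and the receipt must both come before the voucher — 2 forced predecessors.
Nothing else is forced ahead of the voucher, so its earliest slot is position 2 + 1 = 3.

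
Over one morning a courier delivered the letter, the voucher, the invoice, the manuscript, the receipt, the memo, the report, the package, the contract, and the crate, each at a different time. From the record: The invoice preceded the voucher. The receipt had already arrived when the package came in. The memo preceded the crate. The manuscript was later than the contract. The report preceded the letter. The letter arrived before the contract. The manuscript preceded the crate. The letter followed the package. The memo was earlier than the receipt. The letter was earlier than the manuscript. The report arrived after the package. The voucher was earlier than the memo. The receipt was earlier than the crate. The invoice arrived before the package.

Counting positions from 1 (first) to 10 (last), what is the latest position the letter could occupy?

The letter must come before the contract, the crate, and the manuscript — 3 items forced after it.
Everything else can be placed before the letter in some valid order, so the letter can sit as late as position 10 − 3 = 7.

7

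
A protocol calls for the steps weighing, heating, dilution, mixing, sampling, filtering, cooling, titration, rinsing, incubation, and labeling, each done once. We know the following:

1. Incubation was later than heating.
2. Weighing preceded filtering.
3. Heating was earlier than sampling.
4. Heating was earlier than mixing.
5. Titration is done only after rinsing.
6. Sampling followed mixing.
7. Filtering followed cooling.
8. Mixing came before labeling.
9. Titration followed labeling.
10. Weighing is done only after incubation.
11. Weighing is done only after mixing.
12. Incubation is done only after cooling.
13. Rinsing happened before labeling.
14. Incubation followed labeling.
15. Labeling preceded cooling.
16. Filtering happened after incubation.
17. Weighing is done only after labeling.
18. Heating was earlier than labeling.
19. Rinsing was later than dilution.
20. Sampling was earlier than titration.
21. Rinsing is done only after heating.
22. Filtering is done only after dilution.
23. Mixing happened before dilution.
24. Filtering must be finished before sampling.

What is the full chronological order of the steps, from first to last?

The constraints fix every adjacent pair, so only one ordering works:
heating → mixing → dilution → rinsing → labeling → cooling → incubation → weighing → filtering → sampling → titration.

heating, mixing, dilution, rinsing, labeling, cooling, incubation, weighing, filtering, sampling, titration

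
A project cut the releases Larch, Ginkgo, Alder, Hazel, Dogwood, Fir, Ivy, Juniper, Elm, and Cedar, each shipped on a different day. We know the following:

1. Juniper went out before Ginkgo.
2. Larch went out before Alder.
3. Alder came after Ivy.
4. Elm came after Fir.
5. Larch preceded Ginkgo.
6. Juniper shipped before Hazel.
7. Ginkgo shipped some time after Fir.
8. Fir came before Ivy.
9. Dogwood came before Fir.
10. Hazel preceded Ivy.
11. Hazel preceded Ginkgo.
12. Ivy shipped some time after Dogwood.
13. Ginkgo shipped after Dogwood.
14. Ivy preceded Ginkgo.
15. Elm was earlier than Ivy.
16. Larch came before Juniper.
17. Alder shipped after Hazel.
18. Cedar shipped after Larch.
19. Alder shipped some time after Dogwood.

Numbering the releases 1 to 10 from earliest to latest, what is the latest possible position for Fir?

Fir must come before Alder, Elm, Ginkgo, and Ivy — 4 releases forced after it.
Everything else can be placed before Fir in some valid order, so Fir can sit as late as position 10 − 4 = 6.

6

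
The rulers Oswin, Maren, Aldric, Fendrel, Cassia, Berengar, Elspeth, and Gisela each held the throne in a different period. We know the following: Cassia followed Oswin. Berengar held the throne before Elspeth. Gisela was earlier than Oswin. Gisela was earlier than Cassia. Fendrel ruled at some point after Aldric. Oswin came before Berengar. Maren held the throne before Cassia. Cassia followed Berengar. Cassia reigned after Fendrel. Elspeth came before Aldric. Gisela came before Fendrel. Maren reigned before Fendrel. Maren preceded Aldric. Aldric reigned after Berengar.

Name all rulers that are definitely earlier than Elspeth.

Directly stated before Elspeth: Berengar.
Gisela reaches Elspeth via Gisela → Oswin → Berengar → Elspeth.
Oswin reaches Elspeth via Oswin → Berengar → Elspeth.
No chain forces Cassia (or any of the others) ahead of Elspeth.

Berengar, Gisela, Oswin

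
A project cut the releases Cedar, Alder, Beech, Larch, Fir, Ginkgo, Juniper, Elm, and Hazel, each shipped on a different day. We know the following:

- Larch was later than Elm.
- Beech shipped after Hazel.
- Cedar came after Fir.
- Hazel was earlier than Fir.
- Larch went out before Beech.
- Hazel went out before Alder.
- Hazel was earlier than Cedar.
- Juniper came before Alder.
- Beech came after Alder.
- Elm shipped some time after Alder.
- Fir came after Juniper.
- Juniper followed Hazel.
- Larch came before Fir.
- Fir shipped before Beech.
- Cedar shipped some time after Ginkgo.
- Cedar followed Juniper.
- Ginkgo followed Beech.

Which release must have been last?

Cedar

Every other release has a chain of constraints placing it before Cedar, so Cedar is last.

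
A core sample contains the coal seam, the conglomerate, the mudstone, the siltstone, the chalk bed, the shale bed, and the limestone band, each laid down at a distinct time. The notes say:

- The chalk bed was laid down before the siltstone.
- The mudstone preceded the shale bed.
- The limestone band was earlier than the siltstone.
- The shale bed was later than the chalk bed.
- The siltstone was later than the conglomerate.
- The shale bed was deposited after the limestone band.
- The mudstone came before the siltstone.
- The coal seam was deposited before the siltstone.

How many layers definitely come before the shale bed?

3

Directly stated before the shale bed: the chalk bed, the limestone band, and the mudstone.
That's the chalk bed, the limestone band, and the mudstone — 3 in all.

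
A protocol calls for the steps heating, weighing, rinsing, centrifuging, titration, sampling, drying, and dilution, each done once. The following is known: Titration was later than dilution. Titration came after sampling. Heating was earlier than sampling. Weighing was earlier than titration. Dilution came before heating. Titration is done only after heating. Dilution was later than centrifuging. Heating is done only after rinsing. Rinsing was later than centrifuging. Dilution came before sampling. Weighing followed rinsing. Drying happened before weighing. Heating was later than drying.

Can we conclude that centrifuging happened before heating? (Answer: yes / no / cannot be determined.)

Chain the constraints: centrifuging → dilution → heating. Each link is directly stated, so centrifuging comes before heating.

yes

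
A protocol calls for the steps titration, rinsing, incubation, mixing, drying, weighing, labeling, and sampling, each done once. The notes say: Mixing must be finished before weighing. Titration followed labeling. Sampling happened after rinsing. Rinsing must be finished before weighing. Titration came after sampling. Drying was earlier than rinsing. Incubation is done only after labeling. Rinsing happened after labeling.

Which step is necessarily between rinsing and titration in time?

Tracing the constraints gives rinsing → sampling → titration, so sampling sits after rinsing and before titration.
No other step is forced both after rinsing and before titration.

sampling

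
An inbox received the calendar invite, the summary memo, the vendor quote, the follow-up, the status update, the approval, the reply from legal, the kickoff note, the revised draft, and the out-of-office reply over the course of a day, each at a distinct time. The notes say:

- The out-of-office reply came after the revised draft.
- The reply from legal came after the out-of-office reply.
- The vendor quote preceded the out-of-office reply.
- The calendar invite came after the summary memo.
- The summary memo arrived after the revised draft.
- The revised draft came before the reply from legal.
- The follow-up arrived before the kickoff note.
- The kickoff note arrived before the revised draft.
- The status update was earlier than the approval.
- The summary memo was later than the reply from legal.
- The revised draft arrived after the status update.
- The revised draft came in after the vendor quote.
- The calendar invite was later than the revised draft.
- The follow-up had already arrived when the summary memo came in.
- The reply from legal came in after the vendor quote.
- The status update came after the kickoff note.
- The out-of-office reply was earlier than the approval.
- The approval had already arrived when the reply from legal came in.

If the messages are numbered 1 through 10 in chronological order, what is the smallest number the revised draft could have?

5

The follow-up, the kickoff note, the status update, and the vendor quote must all come before the revised draft — 4 forced predecessors.
Nothing else is forced ahead of the revised draft, so its earliest slot is position 4 + 1 = 5.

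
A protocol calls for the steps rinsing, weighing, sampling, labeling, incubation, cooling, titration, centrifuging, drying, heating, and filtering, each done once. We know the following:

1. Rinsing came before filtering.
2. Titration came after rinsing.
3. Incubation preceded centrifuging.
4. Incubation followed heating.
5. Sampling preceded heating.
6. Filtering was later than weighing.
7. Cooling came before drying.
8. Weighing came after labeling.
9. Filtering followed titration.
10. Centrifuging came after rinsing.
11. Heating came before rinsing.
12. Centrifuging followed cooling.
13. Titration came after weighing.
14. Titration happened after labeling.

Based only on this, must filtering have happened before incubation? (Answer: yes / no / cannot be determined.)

No chain of stated constraints runs from filtering to incubation, and none runs from incubation to filtering either.
So the relative order of filtering and incubation is not fixed by the given facts.

cannot be determined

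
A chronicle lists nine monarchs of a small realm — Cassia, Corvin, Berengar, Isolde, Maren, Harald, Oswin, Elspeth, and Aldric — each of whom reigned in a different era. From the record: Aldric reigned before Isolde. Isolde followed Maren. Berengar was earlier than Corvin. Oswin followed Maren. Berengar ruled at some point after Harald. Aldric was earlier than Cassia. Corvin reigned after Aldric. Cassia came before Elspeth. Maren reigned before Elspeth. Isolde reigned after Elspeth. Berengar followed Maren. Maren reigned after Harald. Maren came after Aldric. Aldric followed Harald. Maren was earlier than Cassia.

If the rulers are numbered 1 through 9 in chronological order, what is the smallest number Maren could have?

3

Aldric and Harald must both come before Maren — 2 forced predecessors.
Nothing else is forced ahead of Maren, so their earliest slot is position 2 + 1 = 3.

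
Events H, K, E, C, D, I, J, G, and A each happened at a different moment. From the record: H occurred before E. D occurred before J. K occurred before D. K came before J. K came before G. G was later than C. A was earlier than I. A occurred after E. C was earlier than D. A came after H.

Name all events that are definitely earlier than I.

A, E, H

Directly stated before I: A.
E reaches I via E → A → I.
H reaches I via H → A → I.
No chain forces K (or any of the others) ahead of I.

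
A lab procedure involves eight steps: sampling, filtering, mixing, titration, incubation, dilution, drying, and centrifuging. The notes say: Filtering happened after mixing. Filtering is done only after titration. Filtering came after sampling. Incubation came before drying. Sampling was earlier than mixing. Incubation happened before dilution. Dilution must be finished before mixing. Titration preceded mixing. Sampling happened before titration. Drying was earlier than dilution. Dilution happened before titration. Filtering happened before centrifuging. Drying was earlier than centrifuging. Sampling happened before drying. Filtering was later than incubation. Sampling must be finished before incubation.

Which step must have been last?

centrifuging

Every other step has a chain of constraints placing it before centrifuging, so centrifuging is last.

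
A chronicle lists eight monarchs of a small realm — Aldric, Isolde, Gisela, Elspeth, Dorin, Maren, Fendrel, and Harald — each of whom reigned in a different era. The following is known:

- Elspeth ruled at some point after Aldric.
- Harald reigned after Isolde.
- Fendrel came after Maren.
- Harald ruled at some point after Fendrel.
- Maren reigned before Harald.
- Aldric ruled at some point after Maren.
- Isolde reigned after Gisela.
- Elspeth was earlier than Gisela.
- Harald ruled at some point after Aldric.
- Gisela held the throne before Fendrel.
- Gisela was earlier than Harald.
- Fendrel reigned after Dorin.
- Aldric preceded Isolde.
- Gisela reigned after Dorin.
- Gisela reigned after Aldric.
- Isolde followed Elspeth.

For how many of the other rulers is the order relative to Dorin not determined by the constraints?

3

Forced after Dorin: Fendrel, Gisela, Harald, and Isolde.
That leaves Aldric, Elspeth, and Maren with no forced order relative to Dorin — 3.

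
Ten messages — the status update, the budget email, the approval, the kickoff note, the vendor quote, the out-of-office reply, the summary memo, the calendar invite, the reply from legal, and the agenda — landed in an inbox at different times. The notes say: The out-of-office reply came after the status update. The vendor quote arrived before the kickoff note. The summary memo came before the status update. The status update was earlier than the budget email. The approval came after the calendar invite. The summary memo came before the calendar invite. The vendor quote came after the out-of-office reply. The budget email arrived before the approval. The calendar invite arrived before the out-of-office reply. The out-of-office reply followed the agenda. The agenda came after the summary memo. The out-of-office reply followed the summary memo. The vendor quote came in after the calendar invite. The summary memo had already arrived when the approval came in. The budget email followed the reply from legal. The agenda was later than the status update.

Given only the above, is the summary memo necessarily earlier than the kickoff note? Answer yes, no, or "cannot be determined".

yes

Chain the constraints: the summary memo → the calendar invite → the vendor quote → the kickoff note. Each link is directly stated, so the summary memo comes before the kickoff note.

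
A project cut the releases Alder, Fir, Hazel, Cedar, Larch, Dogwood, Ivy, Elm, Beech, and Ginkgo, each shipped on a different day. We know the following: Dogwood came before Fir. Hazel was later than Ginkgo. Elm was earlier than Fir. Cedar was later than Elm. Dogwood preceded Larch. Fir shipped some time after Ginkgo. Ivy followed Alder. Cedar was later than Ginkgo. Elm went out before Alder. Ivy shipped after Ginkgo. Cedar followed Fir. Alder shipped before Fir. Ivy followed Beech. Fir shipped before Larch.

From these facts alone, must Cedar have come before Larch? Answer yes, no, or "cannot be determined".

cannot be determined

No chain of stated constraints runs from Cedar to Larch, and none runs from Larch to Cedar either.
So the relative order of Cedar and Larch is not fixed by the given facts.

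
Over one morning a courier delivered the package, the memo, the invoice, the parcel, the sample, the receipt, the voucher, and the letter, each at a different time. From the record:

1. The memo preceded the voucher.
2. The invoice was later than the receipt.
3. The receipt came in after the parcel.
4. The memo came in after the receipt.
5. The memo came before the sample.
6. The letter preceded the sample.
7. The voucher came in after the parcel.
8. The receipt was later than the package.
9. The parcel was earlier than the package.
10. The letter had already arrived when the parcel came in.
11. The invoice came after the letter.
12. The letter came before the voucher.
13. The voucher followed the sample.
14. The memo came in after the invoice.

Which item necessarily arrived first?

The letter has a chain of constraints placing it before every other item, so the letter must be first.

the letter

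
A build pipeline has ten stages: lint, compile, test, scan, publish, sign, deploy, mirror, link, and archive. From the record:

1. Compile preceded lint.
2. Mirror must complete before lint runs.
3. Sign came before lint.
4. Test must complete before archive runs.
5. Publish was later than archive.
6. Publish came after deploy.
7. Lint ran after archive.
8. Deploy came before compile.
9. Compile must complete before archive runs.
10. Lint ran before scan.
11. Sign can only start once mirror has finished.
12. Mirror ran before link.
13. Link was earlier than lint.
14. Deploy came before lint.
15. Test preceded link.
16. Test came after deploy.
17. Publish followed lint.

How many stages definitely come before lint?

7

Directly stated before lint: archive, compile, deploy, link, mirror, and sign.
Test reaches lint via test → archive → lint.
No chain forces publish (or any of the others) ahead of lint.
That's archive, compile, deploy, link, mirror, sign, and test — 7 in all.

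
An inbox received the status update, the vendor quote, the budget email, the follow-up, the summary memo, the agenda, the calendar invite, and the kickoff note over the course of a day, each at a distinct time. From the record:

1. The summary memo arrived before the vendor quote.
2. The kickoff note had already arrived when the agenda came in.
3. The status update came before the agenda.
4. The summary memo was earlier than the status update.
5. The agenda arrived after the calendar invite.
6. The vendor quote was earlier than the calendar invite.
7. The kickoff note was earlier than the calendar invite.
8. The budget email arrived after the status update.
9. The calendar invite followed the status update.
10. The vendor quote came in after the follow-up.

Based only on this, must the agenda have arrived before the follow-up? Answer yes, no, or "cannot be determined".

no

Tracing the constraints gives the follow-up → the vendor quote → the calendar invite → the agenda, so the follow-up must come before the agenda.
That means the agenda cannot be before the follow-up.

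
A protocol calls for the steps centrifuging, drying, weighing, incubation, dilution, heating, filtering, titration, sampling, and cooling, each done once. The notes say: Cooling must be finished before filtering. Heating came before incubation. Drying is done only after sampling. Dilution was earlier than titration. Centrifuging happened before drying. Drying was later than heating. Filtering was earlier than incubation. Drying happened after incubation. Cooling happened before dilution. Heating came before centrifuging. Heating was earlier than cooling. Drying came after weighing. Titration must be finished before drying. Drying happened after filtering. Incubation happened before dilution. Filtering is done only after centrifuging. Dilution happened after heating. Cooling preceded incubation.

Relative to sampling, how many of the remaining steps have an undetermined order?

8

Forced after sampling: drying.
That leaves centrifuging, cooling, dilution, filtering, heating, incubation, titration, and weighing with no forced order relative to sampling — 8.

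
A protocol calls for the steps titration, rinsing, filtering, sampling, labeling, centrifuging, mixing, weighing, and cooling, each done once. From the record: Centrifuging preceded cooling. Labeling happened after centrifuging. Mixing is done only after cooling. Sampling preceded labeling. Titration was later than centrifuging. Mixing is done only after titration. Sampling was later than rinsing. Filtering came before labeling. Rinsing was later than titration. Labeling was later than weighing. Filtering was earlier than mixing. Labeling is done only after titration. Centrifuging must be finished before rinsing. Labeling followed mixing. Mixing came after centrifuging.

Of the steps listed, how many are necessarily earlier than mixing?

Directly stated before mixing: centrifuging, cooling, filtering, and titration.
No chain forces labeling (or any of the others) ahead of mixing.
That's centrifuging, cooling, filtering, and titration — 4 in all.

4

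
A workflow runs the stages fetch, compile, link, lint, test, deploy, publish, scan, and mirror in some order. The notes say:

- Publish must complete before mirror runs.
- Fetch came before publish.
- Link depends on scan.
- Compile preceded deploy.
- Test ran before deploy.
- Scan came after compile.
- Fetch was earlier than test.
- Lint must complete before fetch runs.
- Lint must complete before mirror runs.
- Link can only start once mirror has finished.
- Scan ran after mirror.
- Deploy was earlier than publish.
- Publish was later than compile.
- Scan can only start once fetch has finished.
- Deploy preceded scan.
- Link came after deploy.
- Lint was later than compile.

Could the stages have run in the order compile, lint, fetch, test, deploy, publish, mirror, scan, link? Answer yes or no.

yes

Check each stated constraint against the proposed order — e.g. compile is ahead of publish; compile is ahead of scan. Every pair is in the required order; nothing is violated.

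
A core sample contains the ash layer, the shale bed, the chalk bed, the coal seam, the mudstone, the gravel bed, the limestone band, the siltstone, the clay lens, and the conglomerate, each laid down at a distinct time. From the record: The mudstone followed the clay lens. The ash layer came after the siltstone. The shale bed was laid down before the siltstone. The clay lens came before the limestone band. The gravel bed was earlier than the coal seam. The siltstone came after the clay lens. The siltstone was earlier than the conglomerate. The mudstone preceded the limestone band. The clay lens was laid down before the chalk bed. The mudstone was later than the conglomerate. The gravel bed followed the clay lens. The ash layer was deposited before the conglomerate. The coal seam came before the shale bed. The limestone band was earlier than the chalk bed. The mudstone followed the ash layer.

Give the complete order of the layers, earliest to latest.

the clay lens, the gravel bed, the coal seam, the shale bed, the siltstone, the ash layer, the conglomerate, the mudstone, the limestone band, the chalk bed

The constraints fix every adjacent pair, so only one ordering works:
the clay lens → the gravel bed → the coal seam → the shale bed → the siltstone → the ash layer → the conglomerate → the mudstone → the limestone band → the chalk bed.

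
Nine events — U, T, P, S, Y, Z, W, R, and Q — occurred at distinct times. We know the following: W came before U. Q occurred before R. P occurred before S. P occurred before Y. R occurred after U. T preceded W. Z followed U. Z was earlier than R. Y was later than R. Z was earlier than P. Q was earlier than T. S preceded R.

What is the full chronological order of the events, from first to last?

The constraints fix every adjacent pair, so only one ordering works:
Q → T → W → U → Z → P → S → R → Y.

Q, T, W, U, Z, P, S, R, Y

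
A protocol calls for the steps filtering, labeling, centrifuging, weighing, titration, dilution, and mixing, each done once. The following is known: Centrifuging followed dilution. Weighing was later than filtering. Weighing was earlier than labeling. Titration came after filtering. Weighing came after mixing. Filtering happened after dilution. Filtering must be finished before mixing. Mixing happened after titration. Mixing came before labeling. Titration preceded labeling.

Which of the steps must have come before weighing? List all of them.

Directly stated before weighing: filtering and mixing.
Dilution reaches weighing via dilution → filtering → weighing.
Titration reaches weighing via titration → mixing → weighing.

dilution, filtering, mixing, titration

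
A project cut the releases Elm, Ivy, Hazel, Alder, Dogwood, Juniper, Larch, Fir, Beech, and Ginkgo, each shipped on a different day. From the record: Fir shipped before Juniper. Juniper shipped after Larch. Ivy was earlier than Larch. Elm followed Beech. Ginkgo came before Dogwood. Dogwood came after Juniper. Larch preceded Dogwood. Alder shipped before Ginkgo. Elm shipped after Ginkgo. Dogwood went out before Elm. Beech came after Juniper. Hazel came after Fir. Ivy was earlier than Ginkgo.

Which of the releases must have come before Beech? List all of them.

Fir, Ivy, Juniper, Larch

Directly stated before Beech: Juniper.
Fir reaches Beech via Fir → Juniper → Beech.
Ivy reaches Beech via Ivy → Larch → Juniper → Beech.
Larch reaches Beech via Larch → Juniper → Beech.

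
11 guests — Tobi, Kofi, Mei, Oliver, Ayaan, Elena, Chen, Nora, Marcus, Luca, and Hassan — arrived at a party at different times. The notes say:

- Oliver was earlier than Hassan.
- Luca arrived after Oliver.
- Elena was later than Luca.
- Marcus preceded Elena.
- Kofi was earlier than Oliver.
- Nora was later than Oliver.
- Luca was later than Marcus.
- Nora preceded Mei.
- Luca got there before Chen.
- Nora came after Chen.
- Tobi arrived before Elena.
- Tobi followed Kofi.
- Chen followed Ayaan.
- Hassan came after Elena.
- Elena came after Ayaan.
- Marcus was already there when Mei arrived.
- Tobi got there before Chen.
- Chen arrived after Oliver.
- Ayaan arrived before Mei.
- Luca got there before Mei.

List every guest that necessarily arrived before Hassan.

Ayaan, Elena, Kofi, Luca, Marcus, Oliver, Tobi

Directly stated before Hassan: Elena and Oliver.
Ayaan reaches Hassan via Ayaan → Elena → Hassan.
Kofi reaches Hassan via Kofi → Oliver → Hassan.
Luca reaches Hassan via Luca → Elena → Hassan.
Likewise Marcus and Tobi each reach Hassan by chaining the stated constraints.
No chain forces Nora (or any of the others) ahead of Hassan.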